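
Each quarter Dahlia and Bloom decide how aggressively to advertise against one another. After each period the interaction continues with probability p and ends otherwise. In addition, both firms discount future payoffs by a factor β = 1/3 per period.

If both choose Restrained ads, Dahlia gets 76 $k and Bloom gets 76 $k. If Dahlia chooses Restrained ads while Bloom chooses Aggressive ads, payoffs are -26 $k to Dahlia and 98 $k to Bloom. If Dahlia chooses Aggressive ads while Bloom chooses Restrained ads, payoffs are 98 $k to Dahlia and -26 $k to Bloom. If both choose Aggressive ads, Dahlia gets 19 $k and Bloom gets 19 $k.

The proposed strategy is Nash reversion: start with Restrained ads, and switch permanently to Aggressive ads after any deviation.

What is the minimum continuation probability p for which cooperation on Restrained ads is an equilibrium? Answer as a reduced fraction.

66/79

With continuation probability p and discount β, the effective per-period discount factor is βp.
Grim-trigger IC: βp ≥ (98−76)/(98−19) = 22/79.
So p ≥ (22/79)/(1/3) = 66/79.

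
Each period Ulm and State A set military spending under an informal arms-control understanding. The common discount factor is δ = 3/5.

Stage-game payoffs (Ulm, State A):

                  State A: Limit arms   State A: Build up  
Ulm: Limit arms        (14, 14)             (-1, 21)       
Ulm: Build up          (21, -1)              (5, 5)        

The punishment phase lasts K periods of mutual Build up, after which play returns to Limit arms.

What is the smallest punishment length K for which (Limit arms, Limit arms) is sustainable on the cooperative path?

No profitable deviation requires (14−5)(δ+…+δ^K) ≥ 21−14, i.e. δ+…+δ^K ≥ 7/9 ≈ 0.7778.
With δ = 3/5, the partial sums are K=1: 0.6000, K=2: 0.9600.
K = 2 is the first length at which the sum reaches 0.7778.

2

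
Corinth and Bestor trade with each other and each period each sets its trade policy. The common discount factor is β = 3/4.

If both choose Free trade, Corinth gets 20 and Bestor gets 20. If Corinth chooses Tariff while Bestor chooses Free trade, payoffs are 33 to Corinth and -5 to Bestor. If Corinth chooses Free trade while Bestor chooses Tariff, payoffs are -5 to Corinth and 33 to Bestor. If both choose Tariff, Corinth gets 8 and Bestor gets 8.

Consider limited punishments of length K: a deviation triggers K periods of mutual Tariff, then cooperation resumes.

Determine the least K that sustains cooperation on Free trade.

2

IC: β(1−β^K)/(1−β) ≥ (33−20)/(20−8) = 13/12.
With β = 3/4: need 1 − β^K ≥ 13/12·(1−3/4)/(3/4), i.e. β^K ≤ 0.6389.
Since (3/4)^1 = 0.7500 and (3/4)^2 = 0.5625, the smallest such K is 2.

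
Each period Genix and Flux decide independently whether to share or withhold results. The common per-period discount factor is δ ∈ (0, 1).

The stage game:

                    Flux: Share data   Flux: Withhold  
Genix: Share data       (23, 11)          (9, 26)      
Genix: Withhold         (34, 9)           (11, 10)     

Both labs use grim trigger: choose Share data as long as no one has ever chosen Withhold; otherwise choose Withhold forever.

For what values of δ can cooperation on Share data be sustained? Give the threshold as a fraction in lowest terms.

15/16

For Genix: deviation gain 34−23 = 11, per-period punishment loss 23−11 = 12. IC gives δ ≥ 11/23.
For Flux: gain 15, loss 1 per period, so δ ≥ 15/16.
The tighter constraint is Flux's, so cooperation needs δ ≥ 15/16.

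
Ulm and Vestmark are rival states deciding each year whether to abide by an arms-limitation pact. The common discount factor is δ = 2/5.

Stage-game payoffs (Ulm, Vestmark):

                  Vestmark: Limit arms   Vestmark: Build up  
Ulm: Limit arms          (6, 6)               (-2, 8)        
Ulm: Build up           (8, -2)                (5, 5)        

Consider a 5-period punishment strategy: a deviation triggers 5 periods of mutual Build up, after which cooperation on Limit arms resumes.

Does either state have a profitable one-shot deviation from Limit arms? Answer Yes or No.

Yes

IC: δ+…+δ^5 ≥ (8−6)/(6−5) = 2.
At δ = 2/5: partial sum = 0.6598 < 2.0000. Cooperation not sustainable.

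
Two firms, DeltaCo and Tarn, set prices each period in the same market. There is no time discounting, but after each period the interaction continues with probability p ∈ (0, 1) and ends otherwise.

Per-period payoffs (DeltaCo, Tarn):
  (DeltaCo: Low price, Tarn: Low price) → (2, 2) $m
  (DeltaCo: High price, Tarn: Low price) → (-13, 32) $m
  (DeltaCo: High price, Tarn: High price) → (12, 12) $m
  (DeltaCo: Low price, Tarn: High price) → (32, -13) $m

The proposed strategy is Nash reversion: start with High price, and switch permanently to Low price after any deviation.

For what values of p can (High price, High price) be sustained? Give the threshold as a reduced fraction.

2/3

Expected cooperation value is 12 + p·12 + p²·12 + … = 12/(1−p); deviation gives 32 + p·2/(1−p).
12 ≥ 32(1−p) + 2p ⇒ 30p ≥ 20 ⇒ p ≥ 20/30 = 2/3.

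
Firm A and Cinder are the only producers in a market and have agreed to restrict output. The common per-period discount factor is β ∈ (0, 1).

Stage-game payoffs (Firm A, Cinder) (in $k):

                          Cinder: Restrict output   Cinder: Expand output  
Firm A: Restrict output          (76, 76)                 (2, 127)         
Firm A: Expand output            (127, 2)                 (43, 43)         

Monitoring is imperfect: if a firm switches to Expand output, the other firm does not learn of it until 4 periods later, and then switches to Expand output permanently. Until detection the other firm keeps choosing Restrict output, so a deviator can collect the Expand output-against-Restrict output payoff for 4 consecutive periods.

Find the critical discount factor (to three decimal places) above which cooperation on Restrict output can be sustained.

0.883

Deviating for the 4 undetected periods gains 127−76 = 51 per period over cooperation, then loses 76−43 = 33 per period forever once punishment starts.
Gain: 51(1 + β + … + β^3); loss: 33·β^4/(1−β).
No profitable deviation ⇔ 51(1−β^4) ≤ 33·β^4, i.e. β^4 ≥ 51/(51+33) = 17/28.
Hence β ≥ (17/28)^(1/4) ≈ 0.883.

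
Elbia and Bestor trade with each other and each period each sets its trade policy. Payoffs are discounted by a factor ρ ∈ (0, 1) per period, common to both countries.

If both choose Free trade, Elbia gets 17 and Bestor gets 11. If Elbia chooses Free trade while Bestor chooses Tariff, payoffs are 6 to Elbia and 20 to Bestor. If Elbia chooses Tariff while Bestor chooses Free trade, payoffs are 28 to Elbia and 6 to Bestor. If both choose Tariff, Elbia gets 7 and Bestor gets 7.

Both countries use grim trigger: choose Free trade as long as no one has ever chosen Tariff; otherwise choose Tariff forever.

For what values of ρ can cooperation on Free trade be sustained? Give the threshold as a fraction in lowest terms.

9/13

Elbia: cooperation gives 17 each period; deviation gives 28 once then 7 forever.
  17/(1−ρ) ≥ 28 + 7ρ/(1−ρ) ⇒ ρ ≥ 11/21.
Bestor: cooperation gives 11 each period; deviation gives 20 once then 7 forever.
  ρ ≥ 9/13.
Both must hold, so the binding constraint is Bestor's: ρ ≥ 9/13.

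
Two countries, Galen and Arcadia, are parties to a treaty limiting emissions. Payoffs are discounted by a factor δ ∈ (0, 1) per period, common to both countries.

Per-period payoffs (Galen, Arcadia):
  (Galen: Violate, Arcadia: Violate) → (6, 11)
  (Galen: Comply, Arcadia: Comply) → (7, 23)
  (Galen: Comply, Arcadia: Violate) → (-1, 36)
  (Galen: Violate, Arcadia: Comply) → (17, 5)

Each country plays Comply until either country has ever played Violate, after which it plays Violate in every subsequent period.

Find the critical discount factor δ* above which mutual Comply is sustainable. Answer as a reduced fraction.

Galen's threshold: (17−7)/(17−6) = 10/11.
Arcadia's threshold: (36−23)/(36−11) = 13/25.
10/11 > 13/25, so Galen binds and δ* = 10/11.

10/11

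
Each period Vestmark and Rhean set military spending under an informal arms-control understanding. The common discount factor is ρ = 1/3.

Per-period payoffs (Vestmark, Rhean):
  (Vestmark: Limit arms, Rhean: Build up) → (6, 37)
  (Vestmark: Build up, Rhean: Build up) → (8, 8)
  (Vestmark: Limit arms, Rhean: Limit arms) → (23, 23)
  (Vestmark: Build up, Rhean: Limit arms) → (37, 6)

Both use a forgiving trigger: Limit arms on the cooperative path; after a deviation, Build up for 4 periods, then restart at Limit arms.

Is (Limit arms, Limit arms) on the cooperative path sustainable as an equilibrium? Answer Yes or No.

Comparing payoff streams over the 5 periods until play realigns: cooperate → 23(1+ρ+…+ρ^4); deviate → 37 + 8(ρ+…+ρ^4).
Cooperation is sustained iff (23−8)(ρ+…+ρ^4) ≥ 37−23.
ρ+…+ρ^4 = 1/3·(1−(1/3)^4)/(1−1/3) = 0.4938, and (37−23)/(23−8) = 0.9333.
0.4938 < 0.9333, so cooperation is not sustainable.

No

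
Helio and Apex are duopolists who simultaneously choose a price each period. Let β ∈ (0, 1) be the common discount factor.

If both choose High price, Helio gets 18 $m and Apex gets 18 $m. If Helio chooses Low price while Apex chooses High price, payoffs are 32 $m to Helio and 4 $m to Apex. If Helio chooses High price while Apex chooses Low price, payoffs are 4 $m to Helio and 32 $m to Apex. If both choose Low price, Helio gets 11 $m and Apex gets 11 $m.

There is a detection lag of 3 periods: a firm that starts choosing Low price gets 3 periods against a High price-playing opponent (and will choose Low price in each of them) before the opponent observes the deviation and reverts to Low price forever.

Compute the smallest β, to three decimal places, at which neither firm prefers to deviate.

A deviator earns 32 for 3 periods, then 11 forever; cooperating earns 18 forever. Multiplying the IC by (1−β):
18 ≥ 32(1−β^3) + 11β^3, so 21·β^3 ≥ 14 and β^3 ≥ 2/3.
β ≥ (2/3)^(1/3) ≈ 0.874.

0.874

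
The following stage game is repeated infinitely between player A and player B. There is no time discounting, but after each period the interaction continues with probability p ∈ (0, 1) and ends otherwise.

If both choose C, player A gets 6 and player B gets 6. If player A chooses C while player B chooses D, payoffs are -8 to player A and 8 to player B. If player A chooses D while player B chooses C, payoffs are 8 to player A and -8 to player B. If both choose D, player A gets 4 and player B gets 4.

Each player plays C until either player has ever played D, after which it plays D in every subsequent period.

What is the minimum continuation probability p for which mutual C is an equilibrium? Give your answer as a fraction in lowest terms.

With no time discounting, the continuation probability p plays the role of the discount factor.
Grim-trigger IC: 6/(1−p) ≥ 8 + 4p/(1−p) ⇒ p ≥ (8−6)/(8−4) = 1/2.

1/2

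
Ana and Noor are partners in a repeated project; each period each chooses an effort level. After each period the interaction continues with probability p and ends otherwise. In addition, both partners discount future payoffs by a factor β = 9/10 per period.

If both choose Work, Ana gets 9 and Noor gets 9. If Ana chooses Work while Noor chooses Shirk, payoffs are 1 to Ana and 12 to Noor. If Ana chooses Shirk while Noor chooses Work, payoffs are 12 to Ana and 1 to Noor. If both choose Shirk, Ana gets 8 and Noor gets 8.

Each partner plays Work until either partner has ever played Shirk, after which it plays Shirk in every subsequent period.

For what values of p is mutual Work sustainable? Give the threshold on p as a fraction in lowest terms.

Expected continuation weight on next period's payoff is β·p = 9/10·p, which plays the role of the discount factor.
Cooperation requires 9/10·p ≥ (12−9)/(12−8) = 3/4, hence p ≥ 5/6.

5/6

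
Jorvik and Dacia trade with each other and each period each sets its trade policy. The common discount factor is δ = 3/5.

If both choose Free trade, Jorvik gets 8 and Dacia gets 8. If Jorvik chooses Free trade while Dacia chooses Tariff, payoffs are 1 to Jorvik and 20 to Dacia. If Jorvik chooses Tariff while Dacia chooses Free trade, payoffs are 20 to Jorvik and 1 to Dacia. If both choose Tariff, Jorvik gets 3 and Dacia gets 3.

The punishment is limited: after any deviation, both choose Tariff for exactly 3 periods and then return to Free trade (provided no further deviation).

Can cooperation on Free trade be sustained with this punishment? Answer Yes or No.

No

A one-shot deviation gives 20 now, then 3 for 3 periods, then back to 8.
Gain from deviating: (20−8) today; loss: (8−3) in each of the next 3 periods.
No-deviation condition: (8−3)(δ+…+δ^3) ≥ 20−8, i.e. δ+…+δ^3 ≥ 12/5.
At δ = 3/5: δ+…+δ^3 = 1.1760 < 2.4000.
So cooperation is not sustainable.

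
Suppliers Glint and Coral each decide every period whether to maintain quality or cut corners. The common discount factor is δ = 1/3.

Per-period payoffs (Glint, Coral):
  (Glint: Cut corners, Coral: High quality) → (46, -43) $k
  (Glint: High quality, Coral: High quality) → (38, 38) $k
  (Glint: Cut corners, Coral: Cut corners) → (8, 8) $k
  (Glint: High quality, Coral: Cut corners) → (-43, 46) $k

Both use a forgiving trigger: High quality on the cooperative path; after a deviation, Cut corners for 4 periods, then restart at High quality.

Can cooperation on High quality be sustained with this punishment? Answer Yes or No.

Yes

IC: δ+…+δ^4 ≥ (46−38)/(38−8) = 4/15.
At δ = 1/3: partial sum = 0.4938 ≥ 0.2667. Cooperation sustainable.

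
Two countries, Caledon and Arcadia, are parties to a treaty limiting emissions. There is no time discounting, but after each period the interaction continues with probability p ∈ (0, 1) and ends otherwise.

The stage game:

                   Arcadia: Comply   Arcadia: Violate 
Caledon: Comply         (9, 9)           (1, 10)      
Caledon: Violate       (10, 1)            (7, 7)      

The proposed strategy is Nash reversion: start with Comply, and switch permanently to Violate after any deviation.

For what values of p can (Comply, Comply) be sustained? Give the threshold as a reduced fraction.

1/3

Expected cooperation value is 9 + p·9 + p²·9 + … = 9/(1−p); deviation gives 10 + p·7/(1−p).
9 ≥ 10(1−p) + 7p ⇒ 3p ≥ 1 ⇒ p ≥ 1/3.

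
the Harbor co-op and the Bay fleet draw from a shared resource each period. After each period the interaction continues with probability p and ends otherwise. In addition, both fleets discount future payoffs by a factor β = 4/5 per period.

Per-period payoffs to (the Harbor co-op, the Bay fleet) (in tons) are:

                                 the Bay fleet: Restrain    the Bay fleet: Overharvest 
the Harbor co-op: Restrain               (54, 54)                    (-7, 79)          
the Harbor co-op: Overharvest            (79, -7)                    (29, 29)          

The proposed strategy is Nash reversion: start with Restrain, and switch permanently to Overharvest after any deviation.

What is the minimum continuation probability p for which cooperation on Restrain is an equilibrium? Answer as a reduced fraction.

5/8

Expected continuation weight on next period's payoff is β·p = 4/5·p, which plays the role of the discount factor.
Cooperation requires 4/5·p ≥ (79−54)/(79−29) = 1/2, hence p ≥ 5/8.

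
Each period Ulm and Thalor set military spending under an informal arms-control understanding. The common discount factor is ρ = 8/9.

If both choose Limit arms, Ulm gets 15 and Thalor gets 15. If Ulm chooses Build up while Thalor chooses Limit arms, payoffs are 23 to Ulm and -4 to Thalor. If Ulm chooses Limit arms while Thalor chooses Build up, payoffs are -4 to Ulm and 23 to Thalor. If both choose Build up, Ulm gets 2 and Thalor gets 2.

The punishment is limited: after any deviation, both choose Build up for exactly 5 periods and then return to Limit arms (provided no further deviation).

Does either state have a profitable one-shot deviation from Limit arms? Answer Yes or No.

No

IC: ρ+…+ρ^5 ≥ (23−15)/(15−2) = 8/13.
At ρ = 8/9: partial sum = 3.5606 ≥ 0.6154. Cooperation sustainable.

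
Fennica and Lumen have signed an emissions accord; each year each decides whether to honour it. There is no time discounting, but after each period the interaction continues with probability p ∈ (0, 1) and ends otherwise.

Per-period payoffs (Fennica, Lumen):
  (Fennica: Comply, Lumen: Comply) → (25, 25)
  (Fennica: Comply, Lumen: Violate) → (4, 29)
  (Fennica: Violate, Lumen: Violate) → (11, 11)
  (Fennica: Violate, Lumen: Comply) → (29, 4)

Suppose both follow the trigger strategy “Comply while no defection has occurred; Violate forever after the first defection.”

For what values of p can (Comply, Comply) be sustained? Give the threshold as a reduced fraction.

2/9

With no time discounting, the continuation probability p plays the role of the discount factor.
Grim-trigger IC: 25/(1−p) ≥ 29 + 11p/(1−p) ⇒ p ≥ (29−25)/(29−11) = 2/9.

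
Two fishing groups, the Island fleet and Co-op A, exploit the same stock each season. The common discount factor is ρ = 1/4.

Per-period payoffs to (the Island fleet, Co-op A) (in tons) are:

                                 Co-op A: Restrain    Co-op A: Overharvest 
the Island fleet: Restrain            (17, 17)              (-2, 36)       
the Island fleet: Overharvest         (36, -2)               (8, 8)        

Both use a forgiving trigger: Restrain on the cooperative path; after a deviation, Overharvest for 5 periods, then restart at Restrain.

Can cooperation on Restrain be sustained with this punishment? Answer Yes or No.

No

A one-shot deviation gives 36 now, then 8 for 5 periods, then back to 17.
Gain from deviating: (36−17) today; loss: (17−8) in each of the next 5 periods.
No-deviation condition: (17−8)(ρ+…+ρ^5) ≥ 36−17, i.e. ρ+…+ρ^5 ≥ 19/9.
At ρ = 1/4: ρ+…+ρ^5 = 0.3330 < 2.1111.
So cooperation is not sustainable.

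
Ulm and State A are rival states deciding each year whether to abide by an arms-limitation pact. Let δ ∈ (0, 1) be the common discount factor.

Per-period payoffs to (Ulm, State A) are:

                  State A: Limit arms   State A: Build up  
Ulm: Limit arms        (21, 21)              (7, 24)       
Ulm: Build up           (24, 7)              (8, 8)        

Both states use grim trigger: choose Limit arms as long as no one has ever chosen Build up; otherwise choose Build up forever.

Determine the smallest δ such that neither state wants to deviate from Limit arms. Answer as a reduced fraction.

Cooperation forever yields 21 each period: 21/(1−δ).
Deviating yields 24 once, then 8 forever: 24 + 8δ/(1−δ).
No profitable deviation requires 21/(1−δ) ≥ 24 + 8δ/(1−δ).
Multiplying by (1−δ): 21 ≥ 24(1−δ) + 8δ = 24 − 16δ.
So 16δ ≥ 3, i.e. δ ≥ 3/16.

3/16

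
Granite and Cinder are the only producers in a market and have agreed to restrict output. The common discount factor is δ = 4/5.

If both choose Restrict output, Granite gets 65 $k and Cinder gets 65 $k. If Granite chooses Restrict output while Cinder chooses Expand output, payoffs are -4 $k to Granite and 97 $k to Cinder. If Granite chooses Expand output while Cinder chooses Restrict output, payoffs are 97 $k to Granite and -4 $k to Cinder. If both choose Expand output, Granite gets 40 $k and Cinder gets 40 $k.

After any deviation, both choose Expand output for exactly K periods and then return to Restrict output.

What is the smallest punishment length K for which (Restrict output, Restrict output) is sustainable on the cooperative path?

Need Σ_{k=1}^{K} δ^k ≥ (97−65)/(65−40) = 1.2800 at δ = 4/5.
At K = 1 the sum is 0.8000 < 1.2800; at K = 2 it is 1.4400 ≥ 1.2800.
So the minimum punishment length is K = 2.

2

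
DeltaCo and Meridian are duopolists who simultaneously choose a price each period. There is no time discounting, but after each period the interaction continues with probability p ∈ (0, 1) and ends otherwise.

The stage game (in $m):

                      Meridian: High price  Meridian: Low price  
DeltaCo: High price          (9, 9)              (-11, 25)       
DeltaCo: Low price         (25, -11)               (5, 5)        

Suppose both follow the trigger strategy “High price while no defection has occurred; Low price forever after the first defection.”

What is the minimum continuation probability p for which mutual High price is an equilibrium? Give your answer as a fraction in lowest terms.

Expected cooperation value is 9 + p·9 + p²·9 + … = 9/(1−p); deviation gives 25 + p·5/(1−p).
9 ≥ 25(1−p) + 5p ⇒ 20p ≥ 16 ⇒ p ≥ 16/20 = 4/5.

4/5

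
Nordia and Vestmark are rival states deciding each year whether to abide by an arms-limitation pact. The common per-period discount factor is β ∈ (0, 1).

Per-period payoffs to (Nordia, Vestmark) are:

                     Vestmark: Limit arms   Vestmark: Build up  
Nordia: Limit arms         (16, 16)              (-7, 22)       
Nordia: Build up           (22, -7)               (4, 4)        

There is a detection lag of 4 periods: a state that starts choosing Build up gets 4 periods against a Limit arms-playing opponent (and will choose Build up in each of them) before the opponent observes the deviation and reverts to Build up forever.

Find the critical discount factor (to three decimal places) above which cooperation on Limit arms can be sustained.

The best deviation is to choose Build up for all 4 undetected periods, earning 22 each, then 4 forever once detected.
Deviation value: 22(1−β^4)/(1−β) + 4β^4/(1−β); cooperation value: 16/(1−β).
IC: 16 ≥ 22(1−β^4) + 4β^4 = 22 − 18β^4.
So β^4 ≥ 6/18 = 1/3, giving β ≥ (1/3)^(1/4) ≈ 0.760.

0.760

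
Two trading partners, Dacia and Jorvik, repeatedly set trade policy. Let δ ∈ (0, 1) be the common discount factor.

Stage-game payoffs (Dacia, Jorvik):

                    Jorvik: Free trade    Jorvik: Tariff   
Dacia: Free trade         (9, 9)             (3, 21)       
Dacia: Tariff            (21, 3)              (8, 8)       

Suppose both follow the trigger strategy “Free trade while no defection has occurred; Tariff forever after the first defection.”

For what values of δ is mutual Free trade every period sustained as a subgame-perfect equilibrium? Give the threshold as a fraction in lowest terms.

12/13

One-period gain from deviating is 21 − 9 = 12. The loss is 9 − 8 = 1 in every subsequent period, with present value 1·δ/(1−δ).
Deviation is unprofitable when 1·δ/(1−δ) ≥ 12, i.e. δ/(1−δ) ≥ 12.
Equivalently δ ≥ 12/(12+1) = 12/13.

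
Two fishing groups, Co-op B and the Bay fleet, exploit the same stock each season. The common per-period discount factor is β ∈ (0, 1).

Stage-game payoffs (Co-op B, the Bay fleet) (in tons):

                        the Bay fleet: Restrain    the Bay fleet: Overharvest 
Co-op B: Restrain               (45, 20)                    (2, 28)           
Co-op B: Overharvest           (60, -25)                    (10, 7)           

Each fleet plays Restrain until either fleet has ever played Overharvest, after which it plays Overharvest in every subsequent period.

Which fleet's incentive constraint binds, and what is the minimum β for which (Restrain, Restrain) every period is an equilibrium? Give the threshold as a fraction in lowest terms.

the Bay fleet; β ≥ 8/21

Co-op B's threshold: (60−45)/(60−10) = 3/10.
the Bay fleet's threshold: (28−20)/(28−7) = 8/21.
3/10 < 8/21, so the Bay fleet binds and β* = 8/21.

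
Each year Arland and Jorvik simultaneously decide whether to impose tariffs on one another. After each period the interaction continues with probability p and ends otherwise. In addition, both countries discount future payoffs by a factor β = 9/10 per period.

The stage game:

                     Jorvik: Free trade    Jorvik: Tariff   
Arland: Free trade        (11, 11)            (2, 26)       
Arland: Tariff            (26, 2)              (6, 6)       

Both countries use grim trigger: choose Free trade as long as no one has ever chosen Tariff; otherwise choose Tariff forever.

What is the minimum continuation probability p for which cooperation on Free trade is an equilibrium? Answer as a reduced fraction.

5/6

Expected continuation weight on next period's payoff is β·p = 9/10·p, which plays the role of the discount factor.
Cooperation requires 9/10·p ≥ (26−11)/(26−6) = 3/4, hence p ≥ 5/6.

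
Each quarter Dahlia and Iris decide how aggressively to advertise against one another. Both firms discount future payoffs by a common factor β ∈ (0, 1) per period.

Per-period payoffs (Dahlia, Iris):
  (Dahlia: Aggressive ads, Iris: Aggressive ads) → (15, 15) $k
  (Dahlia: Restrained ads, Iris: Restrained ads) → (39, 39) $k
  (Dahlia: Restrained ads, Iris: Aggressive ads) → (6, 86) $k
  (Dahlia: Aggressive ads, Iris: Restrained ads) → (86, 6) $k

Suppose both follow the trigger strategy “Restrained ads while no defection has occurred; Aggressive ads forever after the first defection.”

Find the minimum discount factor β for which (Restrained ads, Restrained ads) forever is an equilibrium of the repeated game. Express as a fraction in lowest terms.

47/71

Cooperation forever yields 39 each period: 39/(1−β).
Deviating yields 86 once, then 15 forever: 86 + 15β/(1−β).
No profitable deviation requires 39/(1−β) ≥ 86 + 15β/(1−β).
Multiplying by (1−β): 39 ≥ 86(1−β) + 15β = 86 − 71β.
So 71β ≥ 47, i.e. β ≥ 47/71.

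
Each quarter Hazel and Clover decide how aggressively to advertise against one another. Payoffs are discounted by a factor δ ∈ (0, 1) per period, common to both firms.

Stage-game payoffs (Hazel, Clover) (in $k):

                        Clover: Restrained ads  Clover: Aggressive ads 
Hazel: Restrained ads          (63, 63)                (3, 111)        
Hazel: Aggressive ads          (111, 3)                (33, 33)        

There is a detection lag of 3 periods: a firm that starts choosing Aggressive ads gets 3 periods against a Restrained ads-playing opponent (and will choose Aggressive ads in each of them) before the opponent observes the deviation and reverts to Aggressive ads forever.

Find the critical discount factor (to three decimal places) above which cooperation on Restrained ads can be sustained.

0.851

Deviating for the 3 undetected periods gains 111−63 = 48 per period over cooperation, then loses 63−33 = 30 per period forever once punishment starts.
Gain: 48(1 + δ + … + δ^2); loss: 30·δ^3/(1−δ).
No profitable deviation ⇔ 48(1−δ^3) ≤ 30·δ^3, i.e. δ^3 ≥ 48/(48+30) = 8/13.
Hence δ ≥ (8/13)^(1/3) ≈ 0.851.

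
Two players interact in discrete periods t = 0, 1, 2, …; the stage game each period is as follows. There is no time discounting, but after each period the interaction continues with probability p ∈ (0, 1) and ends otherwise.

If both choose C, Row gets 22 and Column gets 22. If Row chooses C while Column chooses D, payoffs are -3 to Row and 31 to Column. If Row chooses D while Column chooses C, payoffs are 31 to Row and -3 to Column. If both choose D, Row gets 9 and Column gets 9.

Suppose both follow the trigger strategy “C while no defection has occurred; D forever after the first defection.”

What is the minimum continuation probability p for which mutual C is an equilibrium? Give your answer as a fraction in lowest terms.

Expected cooperation value is 22 + p·22 + p²·22 + … = 22/(1−p); deviation gives 31 + p·9/(1−p).
22 ≥ 31(1−p) + 9p ⇒ 22p ≥ 9 ⇒ p ≥ 9/22.

9/22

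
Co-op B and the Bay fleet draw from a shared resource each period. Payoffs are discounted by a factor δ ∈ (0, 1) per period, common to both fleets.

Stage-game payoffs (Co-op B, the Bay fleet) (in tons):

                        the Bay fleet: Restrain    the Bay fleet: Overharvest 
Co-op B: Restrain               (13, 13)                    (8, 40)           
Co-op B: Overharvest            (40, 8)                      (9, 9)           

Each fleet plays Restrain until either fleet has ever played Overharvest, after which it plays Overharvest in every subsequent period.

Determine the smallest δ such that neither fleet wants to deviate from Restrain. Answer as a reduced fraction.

27/31

13/(1−δ) ≥ 40 + 9δ/(1−δ)
13 ≥ 40 − 31δ
δ ≥ 27/31.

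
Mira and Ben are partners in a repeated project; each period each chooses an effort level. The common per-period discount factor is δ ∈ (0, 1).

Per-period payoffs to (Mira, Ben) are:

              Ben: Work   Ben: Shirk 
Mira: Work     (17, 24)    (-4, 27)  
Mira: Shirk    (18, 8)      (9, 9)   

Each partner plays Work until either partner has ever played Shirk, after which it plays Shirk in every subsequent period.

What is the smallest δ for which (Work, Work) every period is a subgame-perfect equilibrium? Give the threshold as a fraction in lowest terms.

Mira's threshold: (18−17)/(18−9) = 1/9.
Ben's threshold: (27−24)/(27−9) = 1/6.
1/9 < 1/6, so Ben binds and δ* = 1/6.

1/6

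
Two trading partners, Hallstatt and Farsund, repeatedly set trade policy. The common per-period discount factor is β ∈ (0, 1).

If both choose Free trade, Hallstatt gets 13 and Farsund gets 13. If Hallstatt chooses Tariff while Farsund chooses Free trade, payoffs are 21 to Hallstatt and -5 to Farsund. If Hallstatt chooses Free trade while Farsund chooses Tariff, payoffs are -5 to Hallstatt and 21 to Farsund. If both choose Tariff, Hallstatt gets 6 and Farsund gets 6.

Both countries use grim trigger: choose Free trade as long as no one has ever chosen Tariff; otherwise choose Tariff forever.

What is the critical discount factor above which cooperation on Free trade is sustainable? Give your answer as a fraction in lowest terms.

8/15

One-period gain from deviating is 21 − 13 = 8. The loss is 13 − 6 = 7 in every subsequent period, with present value 7·β/(1−β).
Deviation is unprofitable when 7·β/(1−β) ≥ 8, i.e. β/(1−β) ≥ 8/7.
Equivalently β ≥ 8/(8+7) = 8/15.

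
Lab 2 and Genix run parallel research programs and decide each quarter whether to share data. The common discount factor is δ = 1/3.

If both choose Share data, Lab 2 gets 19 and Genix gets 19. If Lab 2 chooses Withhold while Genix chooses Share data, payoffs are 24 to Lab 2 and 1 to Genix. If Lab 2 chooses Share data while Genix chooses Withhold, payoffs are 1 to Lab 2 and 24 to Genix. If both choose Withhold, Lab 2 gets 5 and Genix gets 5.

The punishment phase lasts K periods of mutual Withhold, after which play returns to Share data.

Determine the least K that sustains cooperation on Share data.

No profitable deviation requires (19−5)(δ+…+δ^K) ≥ 24−19, i.e. δ+…+δ^K ≥ 5/14 ≈ 0.3571.
With δ = 1/3, the partial sums are K=1: 0.3333, K=2: 0.4444.
K = 2 is the first length at which the sum reaches 0.3571.

2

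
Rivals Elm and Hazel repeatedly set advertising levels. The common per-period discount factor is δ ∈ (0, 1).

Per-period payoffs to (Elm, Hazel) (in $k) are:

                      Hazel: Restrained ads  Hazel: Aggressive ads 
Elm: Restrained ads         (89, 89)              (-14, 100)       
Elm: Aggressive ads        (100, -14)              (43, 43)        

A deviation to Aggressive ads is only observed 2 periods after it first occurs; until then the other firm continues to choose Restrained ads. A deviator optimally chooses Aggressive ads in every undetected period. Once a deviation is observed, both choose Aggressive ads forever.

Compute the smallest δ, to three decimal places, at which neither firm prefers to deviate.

The best deviation is to choose Aggressive ads for all 2 undetected periods, earning 100 each, then 43 forever once detected.
Deviation value: 100(1−δ^2)/(1−δ) + 43δ^2/(1−δ); cooperation value: 89/(1−δ).
IC: 89 ≥ 100(1−δ^2) + 43δ^2 = 100 − 57δ^2.
So δ^2 ≥ 11/57, giving δ ≥ (11/57)^(1/2) ≈ 0.439.

0.439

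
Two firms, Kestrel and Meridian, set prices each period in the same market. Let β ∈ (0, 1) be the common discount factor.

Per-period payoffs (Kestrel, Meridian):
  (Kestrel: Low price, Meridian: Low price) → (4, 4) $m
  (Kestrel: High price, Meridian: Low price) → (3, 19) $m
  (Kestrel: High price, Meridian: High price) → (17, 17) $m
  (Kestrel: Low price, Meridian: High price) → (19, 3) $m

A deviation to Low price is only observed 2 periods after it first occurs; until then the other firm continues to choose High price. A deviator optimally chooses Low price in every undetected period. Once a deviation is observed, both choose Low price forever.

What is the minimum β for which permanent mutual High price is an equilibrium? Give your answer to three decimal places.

0.365

The best deviation is to choose Low price for all 2 undetected periods, earning 19 each, then 4 forever once detected.
Deviation value: 19(1−β^2)/(1−β) + 4β^2/(1−β); cooperation value: 17/(1−β).
IC: 17 ≥ 19(1−β^2) + 4β^2 = 19 − 15β^2.
So β^2 ≥ 2/15, giving β ≥ (2/15)^(1/2) ≈ 0.365.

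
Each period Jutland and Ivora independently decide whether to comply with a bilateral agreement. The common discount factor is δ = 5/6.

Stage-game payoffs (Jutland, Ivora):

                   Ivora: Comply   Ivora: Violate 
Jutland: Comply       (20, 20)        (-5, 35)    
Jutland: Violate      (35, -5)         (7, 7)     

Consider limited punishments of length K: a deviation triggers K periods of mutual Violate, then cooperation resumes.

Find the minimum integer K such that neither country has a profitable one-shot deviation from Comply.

2

No profitable deviation requires (20−7)(δ+…+δ^K) ≥ 35−20, i.e. δ+…+δ^K ≥ 15/13 ≈ 1.1538.
With δ = 5/6, the partial sums are K=1: 0.8333, K=2: 1.5278.
K = 2 is the first length at which the sum reaches 1.1538.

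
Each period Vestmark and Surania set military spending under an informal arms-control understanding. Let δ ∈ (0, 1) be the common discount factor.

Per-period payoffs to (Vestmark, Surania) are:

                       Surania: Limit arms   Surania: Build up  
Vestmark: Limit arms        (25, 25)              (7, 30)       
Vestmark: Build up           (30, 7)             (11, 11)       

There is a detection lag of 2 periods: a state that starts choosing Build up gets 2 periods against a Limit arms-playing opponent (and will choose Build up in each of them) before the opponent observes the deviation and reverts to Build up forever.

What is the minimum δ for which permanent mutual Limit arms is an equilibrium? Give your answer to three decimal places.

Deviating for the 2 undetected periods gains 30−25 = 5 per period over cooperation, then loses 25−11 = 14 per period forever once punishment starts.
Gain: 5(1 + δ + … + δ^1); loss: 14·δ^2/(1−δ).
No profitable deviation ⇔ 5(1−δ^2) ≤ 14·δ^2, i.e. δ^2 ≥ 5/(5+14) = 5/19.
Hence δ ≥ (5/19)^(1/2) ≈ 0.513.

0.513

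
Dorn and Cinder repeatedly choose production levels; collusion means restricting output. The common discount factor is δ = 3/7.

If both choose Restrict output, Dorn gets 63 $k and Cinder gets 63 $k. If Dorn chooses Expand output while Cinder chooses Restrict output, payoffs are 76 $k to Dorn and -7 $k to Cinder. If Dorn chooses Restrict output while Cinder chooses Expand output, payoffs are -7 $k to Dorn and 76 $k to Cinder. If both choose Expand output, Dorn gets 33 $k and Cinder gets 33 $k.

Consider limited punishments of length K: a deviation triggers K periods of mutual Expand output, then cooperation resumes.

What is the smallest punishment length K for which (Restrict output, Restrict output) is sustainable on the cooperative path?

2

IC: δ(1−δ^K)/(1−δ) ≥ (76−63)/(63−33) = 13/30.
With δ = 3/7: need 1 − δ^K ≥ 13/30·(1−3/7)/(3/7), i.e. δ^K ≤ 0.4222.
Since (3/7)^1 = 0.4286 and (3/7)^2 = 0.1837, the smallest such K is 2.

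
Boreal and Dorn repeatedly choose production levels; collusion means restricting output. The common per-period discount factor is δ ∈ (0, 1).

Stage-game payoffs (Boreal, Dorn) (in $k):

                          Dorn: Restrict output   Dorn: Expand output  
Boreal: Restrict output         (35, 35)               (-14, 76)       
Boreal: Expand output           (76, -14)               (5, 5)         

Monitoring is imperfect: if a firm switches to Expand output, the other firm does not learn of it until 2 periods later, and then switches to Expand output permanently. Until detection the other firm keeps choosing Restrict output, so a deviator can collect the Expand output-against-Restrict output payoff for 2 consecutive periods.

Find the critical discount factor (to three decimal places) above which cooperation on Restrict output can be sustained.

The best deviation is to choose Expand output for all 2 undetected periods, earning 76 each, then 5 forever once detected.
Deviation value: 76(1−δ^2)/(1−δ) + 5δ^2/(1−δ); cooperation value: 35/(1−δ).
IC: 35 ≥ 76(1−δ^2) + 5δ^2 = 76 − 71δ^2.
So δ^2 ≥ 41/71, giving δ ≥ (41/71)^(1/2) ≈ 0.760.

0.760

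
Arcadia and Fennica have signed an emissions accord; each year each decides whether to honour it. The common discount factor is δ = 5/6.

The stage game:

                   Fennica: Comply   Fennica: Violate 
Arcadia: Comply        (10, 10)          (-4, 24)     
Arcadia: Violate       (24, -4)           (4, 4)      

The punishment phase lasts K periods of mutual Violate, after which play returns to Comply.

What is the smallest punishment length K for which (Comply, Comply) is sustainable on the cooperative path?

No profitable deviation requires (10−4)(δ+…+δ^K) ≥ 24−10, i.e. δ+…+δ^K ≥ 7/3 ≈ 2.3333.
With δ = 5/6, the partial sums are K=1: 0.8333, K=2: 1.5278, K=3: 2.1065, K=4: 2.5887.
K = 4 is the first length at which the sum reaches 2.3333.

4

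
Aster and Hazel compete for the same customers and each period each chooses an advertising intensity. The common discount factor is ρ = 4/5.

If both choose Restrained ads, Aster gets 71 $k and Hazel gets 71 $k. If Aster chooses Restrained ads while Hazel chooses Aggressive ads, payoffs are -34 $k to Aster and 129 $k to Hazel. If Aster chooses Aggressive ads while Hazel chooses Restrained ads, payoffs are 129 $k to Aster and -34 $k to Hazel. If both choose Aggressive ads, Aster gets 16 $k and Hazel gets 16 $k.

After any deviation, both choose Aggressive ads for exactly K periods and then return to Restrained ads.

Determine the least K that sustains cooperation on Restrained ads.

2

No profitable deviation requires (71−16)(ρ+…+ρ^K) ≥ 129−71, i.e. ρ+…+ρ^K ≥ 58/55 ≈ 1.0545.
With ρ = 4/5, the partial sums are K=1: 0.8000, K=2: 1.4400.
K = 2 is the first length at which the sum reaches 1.0545.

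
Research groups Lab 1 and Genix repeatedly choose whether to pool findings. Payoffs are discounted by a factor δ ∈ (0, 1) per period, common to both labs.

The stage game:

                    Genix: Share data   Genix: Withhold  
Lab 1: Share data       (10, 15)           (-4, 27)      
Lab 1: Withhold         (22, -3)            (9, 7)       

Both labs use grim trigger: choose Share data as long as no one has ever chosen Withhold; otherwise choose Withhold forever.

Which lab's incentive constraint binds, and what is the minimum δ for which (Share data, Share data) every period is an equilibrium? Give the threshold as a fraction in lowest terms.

Lab 1: cooperation gives 10 each period; deviation gives 22 once then 9 forever.
  10/(1−δ) ≥ 22 + 9δ/(1−δ) ⇒ δ ≥ 12/13.
Genix: cooperation gives 15 each period; deviation gives 27 once then 7 forever.
  δ ≥ 12/20 = 3/5.
Both must hold, so the binding constraint is Lab 1's: δ ≥ 12/13.

Lab 1; δ ≥ 12/13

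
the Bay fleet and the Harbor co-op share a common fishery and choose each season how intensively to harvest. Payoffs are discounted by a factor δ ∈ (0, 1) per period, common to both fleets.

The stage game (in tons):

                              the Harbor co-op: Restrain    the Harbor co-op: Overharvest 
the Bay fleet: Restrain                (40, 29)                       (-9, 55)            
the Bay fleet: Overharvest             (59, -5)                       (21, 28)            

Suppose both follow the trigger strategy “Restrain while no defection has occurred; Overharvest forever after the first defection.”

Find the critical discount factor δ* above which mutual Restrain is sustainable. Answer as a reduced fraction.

the Bay fleet's threshold: (59−40)/(59−21) = 1/2.
the Harbor co-op's threshold: (55−29)/(55−28) = 26/27.
1/2 < 26/27, so the Harbor co-op binds and δ* = 26/27.

26/27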